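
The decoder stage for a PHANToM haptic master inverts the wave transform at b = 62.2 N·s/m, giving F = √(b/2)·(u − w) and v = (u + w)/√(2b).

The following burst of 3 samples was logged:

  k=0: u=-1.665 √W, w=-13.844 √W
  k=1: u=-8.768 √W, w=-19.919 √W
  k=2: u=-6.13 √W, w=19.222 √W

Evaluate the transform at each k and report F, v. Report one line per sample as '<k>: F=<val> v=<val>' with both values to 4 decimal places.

k=0: u−w=12.1790, u+w=-15.5090; √(b/2)=5.5767, √(2b)=11.1535; F=5.5767×12.179=67.9191, v=-15.5090/11.1535=-1.3905
k=1: u−w=11.1510, u+w=-28.6870; √(b/2)=5.5767, √(2b)=11.1535; F=5.5767×11.151=62.1862, v=-28.6870/11.1535=-2.5720
k=2: u−w=-25.3520, u+w=13.0920; √(b/2)=5.5767, √(2b)=11.1535; F=5.5767×(-25.352)=-141.3814, v=13.0920/11.1535=1.1738

0: F=67.9191 v=-1.3905
1: F=62.1862 v=-2.5720
2: F=-141.3814 v=1.1738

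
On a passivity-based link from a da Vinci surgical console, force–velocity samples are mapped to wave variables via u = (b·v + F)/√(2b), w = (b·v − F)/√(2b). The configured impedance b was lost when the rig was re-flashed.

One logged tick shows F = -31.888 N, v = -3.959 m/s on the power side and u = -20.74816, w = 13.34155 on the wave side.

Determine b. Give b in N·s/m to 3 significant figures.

u + w = -7.40661;  u + w = √(2b)·v, so √(2b) = -7.40661/(-3.959) = 1.87083.
b = (√(2b))²/2 = 3.50000/2 = 1.75000.
(Check via u − w = 2F/√(2b): u − w = -34.08971, 2F/√(2b) = -34.08971.)

b = 1.75 N·s/m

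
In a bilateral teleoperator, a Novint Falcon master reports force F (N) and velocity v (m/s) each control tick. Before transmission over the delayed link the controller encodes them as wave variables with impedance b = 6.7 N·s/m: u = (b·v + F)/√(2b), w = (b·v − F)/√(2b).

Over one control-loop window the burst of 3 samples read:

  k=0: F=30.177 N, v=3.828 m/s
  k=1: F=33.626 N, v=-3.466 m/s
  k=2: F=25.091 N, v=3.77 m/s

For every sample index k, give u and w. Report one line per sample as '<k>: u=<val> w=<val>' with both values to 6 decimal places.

0: u=15.250119 w=-1.237338
1: u=2.842102 w=-15.529745
2: u=13.754572 w=0.045894

k=0: b·v=6.7×3.828=25.647600; √(2b)=3.660601; u=(25.647600+30.177)/3.660601=15.250119, w=(25.647600−30.177)/3.660601=-1.237338
k=1: b·v=6.7×(-3.466)=-23.222200; √(2b)=3.660601; u=(-23.222200+33.626)/3.660601=2.842102, w=(-23.222200−33.626)/3.660601=-15.529745
k=2: b·v=6.7×3.77=25.259000; √(2b)=3.660601; u=(25.259000+25.091)/3.660601=13.754572, w=(25.259000−25.091)/3.660601=0.045894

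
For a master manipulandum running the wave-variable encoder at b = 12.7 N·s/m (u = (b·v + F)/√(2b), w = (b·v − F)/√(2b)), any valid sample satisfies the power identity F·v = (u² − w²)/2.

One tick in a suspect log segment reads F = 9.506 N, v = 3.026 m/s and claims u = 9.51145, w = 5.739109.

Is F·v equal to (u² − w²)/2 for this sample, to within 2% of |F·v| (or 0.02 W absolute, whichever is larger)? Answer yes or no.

F·v = 9.506×3.026 = 28.765156 W.
(u² − w²)/2 = (90.467681 − 32.937372)/2 = 28.765154 W.
|Δ| = 0.000002;  2% of max(1, |F·v|) = 0.575303.

yes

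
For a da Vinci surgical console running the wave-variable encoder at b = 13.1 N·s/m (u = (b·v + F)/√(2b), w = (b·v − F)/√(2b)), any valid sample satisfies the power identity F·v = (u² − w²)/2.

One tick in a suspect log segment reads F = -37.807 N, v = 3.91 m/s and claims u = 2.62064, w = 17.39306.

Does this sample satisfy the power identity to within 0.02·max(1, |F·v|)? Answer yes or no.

yes

F·v = (-37.807)×3.91 = -147.82537 W.
(u² − w²)/2 = (6.86775 − 302.51854)/2 = -147.82539 W.
|Δ| = 0.00002;  2% of max(1, |F·v|) = 2.95651.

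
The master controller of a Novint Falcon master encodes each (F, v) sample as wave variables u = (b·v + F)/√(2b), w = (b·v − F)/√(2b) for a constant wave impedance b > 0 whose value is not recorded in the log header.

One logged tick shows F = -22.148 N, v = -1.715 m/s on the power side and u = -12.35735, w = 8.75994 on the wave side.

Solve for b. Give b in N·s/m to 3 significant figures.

b = 2.2 N·s/m

u + w = -3.59741;  u + w = √(2b)·v, so √(2b) = -3.59741/(-1.715) = 2.09762.
b = (√(2b))²/2 = 4.39999/2 = 2.19999.
(Check via u − w = 2F/√(2b): u − w = -21.11729, 2F/√(2b) = -21.11731.)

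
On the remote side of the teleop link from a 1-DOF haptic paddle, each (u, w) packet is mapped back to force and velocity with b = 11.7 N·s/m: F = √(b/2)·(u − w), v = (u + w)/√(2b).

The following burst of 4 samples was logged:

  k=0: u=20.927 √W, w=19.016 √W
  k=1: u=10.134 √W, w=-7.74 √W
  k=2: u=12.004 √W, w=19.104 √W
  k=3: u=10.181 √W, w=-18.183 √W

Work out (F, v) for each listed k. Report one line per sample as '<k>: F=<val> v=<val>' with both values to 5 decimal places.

0: F=4.62209 v=8.25720
1: F=43.23144 v=0.49490
2: F=-17.17261 v=6.43079
3: F=68.60336 v=-1.65421

k=0: u−w=1.91100, u+w=39.94300; √(b/2)=2.41868, √(2b)=4.83735; F=2.41868×1.911=4.62209, v=39.94300/4.83735=8.25720
k=1: u−w=17.87400, u+w=2.39400; √(b/2)=2.41868, √(2b)=4.83735; F=2.41868×17.874=43.23144, v=2.39400/4.83735=0.49490
k=2: u−w=-7.10000, u+w=31.10800; √(b/2)=2.41868, √(2b)=4.83735; F=2.41868×(-7.1)=-17.17261, v=31.10800/4.83735=6.43079
k=3: u−w=28.36400, u+w=-8.00200; √(b/2)=2.41868, √(2b)=4.83735; F=2.41868×28.364=68.60336, v=-8.00200/4.83735=-1.65421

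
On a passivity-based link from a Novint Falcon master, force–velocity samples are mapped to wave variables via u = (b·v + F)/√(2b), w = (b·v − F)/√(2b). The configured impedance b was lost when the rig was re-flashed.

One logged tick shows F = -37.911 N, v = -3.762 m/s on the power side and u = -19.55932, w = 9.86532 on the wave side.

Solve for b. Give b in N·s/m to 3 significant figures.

u + w = -9.6940;  u + w = √(2b)·v, so √(2b) = -9.6940/(-3.762) = 2.5768.
b = (√(2b))²/2 = 6.6400/2 = 3.3200.
(Check via u − w = 2F/√(2b): u − w = -29.4246, 2F/√(2b) = -29.4246.)

b = 3.32 N·s/m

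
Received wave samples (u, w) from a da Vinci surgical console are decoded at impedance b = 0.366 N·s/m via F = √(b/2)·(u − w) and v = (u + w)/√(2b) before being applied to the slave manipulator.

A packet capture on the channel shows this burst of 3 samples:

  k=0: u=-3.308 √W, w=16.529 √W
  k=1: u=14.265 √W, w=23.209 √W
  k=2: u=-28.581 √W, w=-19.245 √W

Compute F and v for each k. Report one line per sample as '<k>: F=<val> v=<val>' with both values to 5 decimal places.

k=0: u−w=-19.83700, u+w=13.22100; √(b/2)=0.42778, √(2b)=0.85557; F=0.42778×(-19.837)=-8.48597, v=13.22100/0.85557=15.45286
k=1: u−w=-8.94400, u+w=37.47400; √(b/2)=0.42778, √(2b)=0.85557; F=0.42778×(-8.944)=-3.82611, v=37.47400/0.85557=43.80004
k=2: u−w=-9.33600, u+w=-47.82600; √(b/2)=0.42778, √(2b)=0.85557; F=0.42778×(-9.336)=-3.99380, v=-47.82600/0.85557=-55.89958

0: F=-8.48597 v=15.45286
1: F=-3.82611 v=43.80004
2: F=-3.99380 v=-55.89958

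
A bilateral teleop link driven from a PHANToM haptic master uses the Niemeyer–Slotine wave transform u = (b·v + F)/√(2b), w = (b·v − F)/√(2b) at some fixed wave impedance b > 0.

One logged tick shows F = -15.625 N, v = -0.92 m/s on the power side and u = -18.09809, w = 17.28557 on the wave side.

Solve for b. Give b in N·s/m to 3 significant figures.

b = 0.39 N·s/m

u + w = -0.8125;  u + w = √(2b)·v, so √(2b) = -0.8125/(-0.92) = 0.8832.
b = (√(2b))²/2 = 0.7800/2 = 0.3900.
(Check via u − w = 2F/√(2b): u − w = -35.3837, 2F/√(2b) = -35.3837.)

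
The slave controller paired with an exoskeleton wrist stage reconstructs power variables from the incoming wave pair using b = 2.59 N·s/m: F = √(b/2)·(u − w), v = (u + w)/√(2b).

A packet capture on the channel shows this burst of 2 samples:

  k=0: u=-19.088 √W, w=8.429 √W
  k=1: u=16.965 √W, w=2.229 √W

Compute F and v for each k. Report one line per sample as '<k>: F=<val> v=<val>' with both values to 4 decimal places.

k=0: u−w=-27.5170, u+w=-10.6590; √(b/2)=1.1380, √(2b)=2.2760; F=1.1380×(-27.517)=-31.3138, v=-10.6590/2.2760=-4.6833
k=1: u−w=14.7360, u+w=19.1940; √(b/2)=1.1380, √(2b)=2.2760; F=1.1380×14.736=16.7693, v=19.1940/2.2760=8.4334

0: F=-31.3138 v=-4.6833
1: F=16.7693 v=8.4334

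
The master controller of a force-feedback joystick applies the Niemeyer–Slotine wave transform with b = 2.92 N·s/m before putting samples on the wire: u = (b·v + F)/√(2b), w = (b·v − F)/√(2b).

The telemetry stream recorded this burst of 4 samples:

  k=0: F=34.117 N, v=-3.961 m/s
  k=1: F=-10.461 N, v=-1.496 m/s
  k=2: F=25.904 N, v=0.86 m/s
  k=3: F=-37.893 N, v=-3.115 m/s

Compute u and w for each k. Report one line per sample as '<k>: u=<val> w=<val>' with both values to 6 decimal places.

0: u=9.331621 w=-18.903810
1: u=-6.136416 w=2.521169
2: u=11.758293 w=-9.680010
3: u=-19.444104 w=11.916366

k=0: b·v=2.92×(-3.961)=-11.566120; √(2b)=2.416609; u=(-11.566120+34.117)/2.416609=9.331621, w=(-11.566120−34.117)/2.416609=-18.903810
k=1: b·v=2.92×(-1.496)=-4.368320; √(2b)=2.416609; u=(-4.368320+(-10.461))/2.416609=-6.136416, w=(-4.368320−(-10.461))/2.416609=2.521169
k=2: b·v=2.92×0.86=2.511200; √(2b)=2.416609; u=(2.511200+25.904)/2.416609=11.758293, w=(2.511200−25.904)/2.416609=-9.680010
k=3: b·v=2.92×(-3.115)=-9.095800; √(2b)=2.416609; u=(-9.095800+(-37.893))/2.416609=-19.444104, w=(-9.095800−(-37.893))/2.416609=11.916366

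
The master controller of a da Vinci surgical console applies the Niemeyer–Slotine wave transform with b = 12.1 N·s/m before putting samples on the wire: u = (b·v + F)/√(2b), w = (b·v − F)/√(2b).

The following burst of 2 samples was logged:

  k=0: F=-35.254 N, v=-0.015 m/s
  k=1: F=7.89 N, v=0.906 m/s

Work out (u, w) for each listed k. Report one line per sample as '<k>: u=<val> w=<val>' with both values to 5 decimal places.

0: u=-7.20329 w=7.12950
1: u=3.83234 w=0.62459

k=0: b·v=12.1×(-0.015)=-0.18150; √(2b)=4.91935; u=(-0.18150+(-35.254))/4.91935=-7.20329, w=(-0.18150−(-35.254))/4.91935=7.12950
k=1: b·v=12.1×0.906=10.96260; √(2b)=4.91935; u=(10.96260+7.89)/4.91935=3.83234, w=(10.96260−7.89)/4.91935=0.62459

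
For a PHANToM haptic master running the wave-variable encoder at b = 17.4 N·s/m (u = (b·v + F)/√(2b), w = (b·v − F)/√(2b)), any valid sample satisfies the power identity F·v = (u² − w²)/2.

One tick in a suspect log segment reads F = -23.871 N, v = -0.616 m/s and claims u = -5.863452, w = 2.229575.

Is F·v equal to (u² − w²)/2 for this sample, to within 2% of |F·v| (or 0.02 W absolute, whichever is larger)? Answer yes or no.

F·v = (-23.871)×(-0.616) = 14.704536 W.
(u² − w²)/2 = (34.380069 − 4.971005)/2 = 14.704532 W.
|Δ| = 0.000004;  2% of max(1, |F·v|) = 0.294091.

yes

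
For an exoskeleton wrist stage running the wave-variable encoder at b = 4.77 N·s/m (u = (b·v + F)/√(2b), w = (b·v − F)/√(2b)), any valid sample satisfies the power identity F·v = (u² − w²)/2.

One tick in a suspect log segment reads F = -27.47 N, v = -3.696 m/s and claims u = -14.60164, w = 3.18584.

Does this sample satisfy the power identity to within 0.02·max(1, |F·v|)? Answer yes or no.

yes

F·v = (-27.47)×(-3.696) = 101.52912 W.
(u² − w²)/2 = (213.20789 − 10.14958)/2 = 101.52916 W.
|Δ| = 0.00004;  2% of max(1, |F·v|) = 2.03058.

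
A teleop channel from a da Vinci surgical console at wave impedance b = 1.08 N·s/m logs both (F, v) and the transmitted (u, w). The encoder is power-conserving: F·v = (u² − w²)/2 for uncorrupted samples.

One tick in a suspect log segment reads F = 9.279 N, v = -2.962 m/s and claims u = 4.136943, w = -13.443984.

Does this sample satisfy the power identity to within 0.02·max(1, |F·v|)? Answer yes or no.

no

F·v = 9.279×(-2.962) = -27.484398 W.
(u² − w²)/2 = (17.114297 − 180.740706)/2 = -81.813204 W.
|Δ| = 54.328806;  2% of max(1, |F·v|) = 0.549688.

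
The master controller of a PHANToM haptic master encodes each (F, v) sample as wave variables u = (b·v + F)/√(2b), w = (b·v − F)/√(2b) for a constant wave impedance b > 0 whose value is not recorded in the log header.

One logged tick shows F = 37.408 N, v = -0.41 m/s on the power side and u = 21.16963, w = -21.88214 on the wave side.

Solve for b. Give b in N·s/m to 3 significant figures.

u + w = -0.71251;  u + w = √(2b)·v, so √(2b) = -0.71251/(-0.41) = 1.73783.
b = (√(2b))²/2 = 3.02005/2 = 1.51003.
(Check via u − w = 2F/√(2b): u − w = 43.05177, 2F/√(2b) = 43.05141.)

b = 1.51 N·s/m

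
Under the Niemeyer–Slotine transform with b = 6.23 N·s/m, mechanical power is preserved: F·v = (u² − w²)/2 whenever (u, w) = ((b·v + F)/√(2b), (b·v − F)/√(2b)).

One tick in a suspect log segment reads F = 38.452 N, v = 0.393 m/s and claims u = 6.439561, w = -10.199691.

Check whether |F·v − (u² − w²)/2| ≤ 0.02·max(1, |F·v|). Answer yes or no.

F·v = 38.452×0.393 = 15.111636 W.
(u² − w²)/2 = (41.467946 − 104.033696)/2 = -31.282875 W.
|Δ| = 46.394511;  2% of max(1, |F·v|) = 0.302233.

no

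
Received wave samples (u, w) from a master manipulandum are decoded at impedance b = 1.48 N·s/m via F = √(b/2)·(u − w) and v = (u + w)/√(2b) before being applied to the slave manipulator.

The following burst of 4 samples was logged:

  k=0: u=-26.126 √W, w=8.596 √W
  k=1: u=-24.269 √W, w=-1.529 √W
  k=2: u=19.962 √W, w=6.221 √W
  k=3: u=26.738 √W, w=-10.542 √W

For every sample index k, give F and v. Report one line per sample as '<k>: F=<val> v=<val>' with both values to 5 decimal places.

0: F=-29.86899 v=-10.18911
1: F=-19.56169 v=-14.99478
2: F=11.82046 v=15.21856
3: F=32.06947 v=9.41373

k=0: u−w=-34.72200, u+w=-17.53000; √(b/2)=0.86023, √(2b)=1.72047; F=0.86023×(-34.722)=-29.86899, v=-17.53000/1.72047=-10.18911
k=1: u−w=-22.74000, u+w=-25.79800; √(b/2)=0.86023, √(2b)=1.72047; F=0.86023×(-22.74)=-19.56169, v=-25.79800/1.72047=-14.99478
k=2: u−w=13.74100, u+w=26.18300; √(b/2)=0.86023, √(2b)=1.72047; F=0.86023×13.741=11.82046, v=26.18300/1.72047=15.21856
k=3: u−w=37.28000, u+w=16.19600; √(b/2)=0.86023, √(2b)=1.72047; F=0.86023×37.28=32.06947, v=16.19600/1.72047=9.41373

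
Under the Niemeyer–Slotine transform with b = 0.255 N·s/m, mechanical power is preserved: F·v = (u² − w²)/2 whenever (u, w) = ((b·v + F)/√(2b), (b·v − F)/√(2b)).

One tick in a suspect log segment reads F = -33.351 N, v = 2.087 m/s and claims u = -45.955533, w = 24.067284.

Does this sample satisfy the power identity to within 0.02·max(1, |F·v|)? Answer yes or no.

F·v = (-33.351)×2.087 = -69.603537 W.
(u² − w²)/2 = (2111.911013 − 579.234159)/2 = 766.338427 W.
|Δ| = 835.941964;  2% of max(1, |F·v|) = 1.392071.

no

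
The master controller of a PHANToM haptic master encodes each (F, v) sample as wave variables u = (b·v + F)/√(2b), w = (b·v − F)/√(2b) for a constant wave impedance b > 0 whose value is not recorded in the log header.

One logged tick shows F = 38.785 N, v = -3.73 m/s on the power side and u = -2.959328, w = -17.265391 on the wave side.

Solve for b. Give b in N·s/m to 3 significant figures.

b = 14.7 N·s/m

u + w = -20.224719;  u + w = √(2b)·v, so √(2b) = -20.224719/(-3.73) = 5.422177.
b = (√(2b))²/2 = 29.400000/2 = 14.700000.
(Check via u − w = 2F/√(2b): u − w = 14.306063, 2F/√(2b) = 14.306063.)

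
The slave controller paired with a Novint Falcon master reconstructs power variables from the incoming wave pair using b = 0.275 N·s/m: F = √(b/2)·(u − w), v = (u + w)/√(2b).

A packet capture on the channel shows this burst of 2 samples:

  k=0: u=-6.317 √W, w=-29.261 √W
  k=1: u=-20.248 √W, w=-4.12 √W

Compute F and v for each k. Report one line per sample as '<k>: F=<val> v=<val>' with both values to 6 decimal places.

k=0: u−w=22.944000, u+w=-35.578000; √(b/2)=0.370810, √(2b)=0.741620; F=0.370810×22.944=8.507863, v=-35.578000/0.741620=-47.973365
k=1: u−w=-16.128000, u+w=-24.368000; √(b/2)=0.370810, √(2b)=0.741620; F=0.370810×(-16.128)=-5.980422, v=-24.368000/0.741620=-32.857804

0: F=8.507863 v=-47.973365
1: F=-5.980422 v=-32.857804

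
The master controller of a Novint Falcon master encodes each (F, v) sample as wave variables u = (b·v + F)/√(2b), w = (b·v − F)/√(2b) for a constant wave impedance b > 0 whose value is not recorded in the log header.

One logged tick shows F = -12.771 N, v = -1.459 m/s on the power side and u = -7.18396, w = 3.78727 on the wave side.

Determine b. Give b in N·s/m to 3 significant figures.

b = 2.71 N·s/m

u + w = -3.39669;  u + w = √(2b)·v, so √(2b) = -3.39669/(-1.459) = 2.32809.
b = (√(2b))²/2 = 5.42002/2 = 2.71001.
(Check via u − w = 2F/√(2b): u − w = -10.97123, 2F/√(2b) = -10.97120.)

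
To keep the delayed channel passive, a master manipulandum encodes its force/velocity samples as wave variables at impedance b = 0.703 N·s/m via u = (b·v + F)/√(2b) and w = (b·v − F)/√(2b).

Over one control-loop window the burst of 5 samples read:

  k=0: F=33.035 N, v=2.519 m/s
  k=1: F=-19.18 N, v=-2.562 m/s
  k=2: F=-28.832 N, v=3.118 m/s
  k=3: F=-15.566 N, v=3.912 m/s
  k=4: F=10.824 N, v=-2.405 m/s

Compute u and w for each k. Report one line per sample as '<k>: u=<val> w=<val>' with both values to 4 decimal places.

0: u=29.3535 w=-26.3666
1: u=-17.6944 w=14.6565
2: u=-22.4669 w=26.1640
3: u=-10.8082 w=15.4469
4: u=7.7025 w=-10.5543

k=0: b·v=0.703×2.519=1.7709; √(2b)=1.1857; u=(1.7709+33.035)/1.1857=29.3535, w=(1.7709−33.035)/1.1857=-26.3666
k=1: b·v=0.703×(-2.562)=-1.8011; √(2b)=1.1857; u=(-1.8011+(-19.18))/1.1857=-17.6944, w=(-1.8011−(-19.18))/1.1857=14.6565
k=2: b·v=0.703×3.118=2.1920; √(2b)=1.1857; u=(2.1920+(-28.832))/1.1857=-22.4669, w=(2.1920−(-28.832))/1.1857=26.1640
k=3: b·v=0.703×3.912=2.7501; √(2b)=1.1857; u=(2.7501+(-15.566))/1.1857=-10.8082, w=(2.7501−(-15.566))/1.1857=15.4469
k=4: b·v=0.703×(-2.405)=-1.6907; √(2b)=1.1857; u=(-1.6907+10.824)/1.1857=7.7025, w=(-1.6907−10.824)/1.1857=-10.5543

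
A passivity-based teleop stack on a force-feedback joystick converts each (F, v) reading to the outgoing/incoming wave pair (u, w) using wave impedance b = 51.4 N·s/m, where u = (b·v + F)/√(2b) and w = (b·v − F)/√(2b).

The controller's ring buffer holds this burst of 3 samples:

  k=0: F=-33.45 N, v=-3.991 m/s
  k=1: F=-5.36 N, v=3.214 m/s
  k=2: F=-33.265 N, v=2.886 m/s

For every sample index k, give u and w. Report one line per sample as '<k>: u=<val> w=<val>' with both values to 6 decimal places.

k=0: b·v=51.4×(-3.991)=-205.137400; √(2b)=10.139033; u=(-205.137400+(-33.45))/10.139033=-23.531572, w=(-205.137400−(-33.45))/10.139033=-16.933310
k=1: b·v=51.4×3.214=165.199600; √(2b)=10.139033; u=(165.199600+(-5.36))/10.139033=15.764777, w=(165.199600−(-5.36))/10.139033=16.822077
k=2: b·v=51.4×2.886=148.340400; √(2b)=10.139033; u=(148.340400+(-33.265))/10.139033=11.349741, w=(148.340400−(-33.265))/10.139033=17.911510

0: u=-23.531572 w=-16.933310
1: u=15.764777 w=16.822077
2: u=11.349741 w=17.911510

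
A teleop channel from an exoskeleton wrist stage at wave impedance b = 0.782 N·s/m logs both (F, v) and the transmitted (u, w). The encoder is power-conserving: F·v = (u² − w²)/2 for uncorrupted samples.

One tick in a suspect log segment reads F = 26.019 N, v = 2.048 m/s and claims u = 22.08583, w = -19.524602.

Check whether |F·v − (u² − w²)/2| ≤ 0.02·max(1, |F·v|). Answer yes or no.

yes

F·v = 26.019×2.048 = 53.286912 W.
(u² − w²)/2 = (487.783887 − 381.210083)/2 = 53.286902 W.
|Δ| = 0.000010;  2% of max(1, |F·v|) = 1.065738.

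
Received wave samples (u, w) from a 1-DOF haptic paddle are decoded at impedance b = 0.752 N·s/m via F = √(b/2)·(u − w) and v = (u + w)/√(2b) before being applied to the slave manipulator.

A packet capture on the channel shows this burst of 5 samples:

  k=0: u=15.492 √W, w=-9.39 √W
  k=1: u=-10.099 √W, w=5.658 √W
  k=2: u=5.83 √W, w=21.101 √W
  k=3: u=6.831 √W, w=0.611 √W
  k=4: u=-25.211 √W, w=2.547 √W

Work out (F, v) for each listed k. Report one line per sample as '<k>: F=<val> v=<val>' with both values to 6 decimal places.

0: F=15.257353 v=4.975632
1: F=-9.662009 v=-3.621236
2: F=-9.364000 v=21.959809
3: F=3.814032 v=6.068282
4: F=-17.020883 v=-18.480454

k=0: u−w=24.882000, u+w=6.102000; √(b/2)=0.613188, √(2b)=1.226377; F=0.613188×24.882=15.257353, v=6.102000/1.226377=4.975632
k=1: u−w=-15.757000, u+w=-4.441000; √(b/2)=0.613188, √(2b)=1.226377; F=0.613188×(-15.757)=-9.662009, v=-4.441000/1.226377=-3.621236
k=2: u−w=-15.271000, u+w=26.931000; √(b/2)=0.613188, √(2b)=1.226377; F=0.613188×(-15.271)=-9.364000, v=26.931000/1.226377=21.959809
k=3: u−w=6.220000, u+w=7.442000; √(b/2)=0.613188, √(2b)=1.226377; F=0.613188×6.22=3.814032, v=7.442000/1.226377=6.068282
k=4: u−w=-27.758000, u+w=-22.664000; √(b/2)=0.613188, √(2b)=1.226377; F=0.613188×(-27.758)=-17.020883, v=-22.664000/1.226377=-18.480454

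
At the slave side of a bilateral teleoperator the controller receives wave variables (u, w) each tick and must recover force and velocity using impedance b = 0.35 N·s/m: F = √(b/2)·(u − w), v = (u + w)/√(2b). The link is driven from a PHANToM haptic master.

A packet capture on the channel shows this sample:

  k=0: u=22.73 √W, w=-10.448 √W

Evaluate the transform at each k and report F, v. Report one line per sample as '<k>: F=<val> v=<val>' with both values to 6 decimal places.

k=0: u−w=33.178000, u+w=12.282000; √(b/2)=0.418330, √(2b)=0.836660; F=0.418330×33.178=13.879353, v=12.282000/0.836660=14.679798

0: F=13.879353 v=14.679798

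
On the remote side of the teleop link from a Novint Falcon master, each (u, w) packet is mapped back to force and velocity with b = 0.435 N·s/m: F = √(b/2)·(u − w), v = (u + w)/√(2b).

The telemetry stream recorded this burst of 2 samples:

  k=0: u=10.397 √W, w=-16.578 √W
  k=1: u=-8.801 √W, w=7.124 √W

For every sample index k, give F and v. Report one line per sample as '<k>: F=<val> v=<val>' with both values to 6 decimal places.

0: F=12.580302 v=-6.626728
1: F=-7.426926 v=-1.797933

k=0: u−w=26.975000, u+w=-6.181000; √(b/2)=0.466369, √(2b)=0.932738; F=0.466369×26.975=12.580302, v=-6.181000/0.932738=-6.626728
k=1: u−w=-15.925000, u+w=-1.677000; √(b/2)=0.466369, √(2b)=0.932738; F=0.466369×(-15.925)=-7.426926, v=-1.677000/0.932738=-1.797933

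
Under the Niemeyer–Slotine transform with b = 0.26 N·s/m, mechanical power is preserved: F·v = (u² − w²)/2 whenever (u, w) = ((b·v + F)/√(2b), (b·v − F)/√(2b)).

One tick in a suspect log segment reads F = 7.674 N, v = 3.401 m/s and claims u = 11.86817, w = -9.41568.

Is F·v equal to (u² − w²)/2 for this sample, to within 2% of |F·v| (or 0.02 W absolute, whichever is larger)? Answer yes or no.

yes

F·v = 7.674×3.401 = 26.09927 W.
(u² − w²)/2 = (140.85346 − 88.65503)/2 = 26.09921 W.
|Δ| = 0.00006;  2% of max(1, |F·v|) = 0.52199.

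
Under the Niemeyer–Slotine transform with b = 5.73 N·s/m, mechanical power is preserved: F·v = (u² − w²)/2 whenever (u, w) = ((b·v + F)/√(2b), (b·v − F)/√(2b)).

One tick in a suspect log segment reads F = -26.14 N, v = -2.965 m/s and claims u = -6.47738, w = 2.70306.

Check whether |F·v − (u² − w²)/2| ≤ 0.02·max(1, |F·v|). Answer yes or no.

no

F·v = (-26.14)×(-2.965) = 77.5051 W.
(u² − w²)/2 = (41.9565 − 7.3065)/2 = 17.3250 W.
|Δ| = 60.1801;  2% of max(1, |F·v|) = 1.5501.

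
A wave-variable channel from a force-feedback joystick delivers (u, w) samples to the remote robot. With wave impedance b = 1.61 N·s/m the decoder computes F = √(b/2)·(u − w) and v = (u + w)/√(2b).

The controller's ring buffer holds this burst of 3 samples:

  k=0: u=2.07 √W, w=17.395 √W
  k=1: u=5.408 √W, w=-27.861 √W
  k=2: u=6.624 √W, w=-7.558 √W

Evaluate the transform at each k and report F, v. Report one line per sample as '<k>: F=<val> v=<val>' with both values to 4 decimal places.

k=0: u−w=-15.3250, u+w=19.4650; √(b/2)=0.8972, √(2b)=1.7944; F=0.8972×(-15.325)=-13.7499, v=19.4650/1.7944=10.8474
k=1: u−w=33.2690, u+w=-22.4530; √(b/2)=0.8972, √(2b)=1.7944; F=0.8972×33.269=29.8495, v=-22.4530/1.7944=-12.5126
k=2: u−w=14.1820, u+w=-0.9340; √(b/2)=0.8972, √(2b)=1.7944; F=0.8972×14.182=12.7243, v=-0.9340/1.7944=-0.5205

0: F=-13.7499 v=10.8474
1: F=29.8495 v=-12.5126
2: F=12.7243 v=-0.5205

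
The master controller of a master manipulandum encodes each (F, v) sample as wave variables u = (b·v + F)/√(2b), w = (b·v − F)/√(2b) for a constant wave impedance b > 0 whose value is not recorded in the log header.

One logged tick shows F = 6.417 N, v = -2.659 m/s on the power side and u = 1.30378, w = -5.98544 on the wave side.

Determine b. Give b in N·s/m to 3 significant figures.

b = 1.55 N·s/m

u + w = -4.6817;  u + w = √(2b)·v, so √(2b) = -4.6817/(-2.659) = 1.7607.
b = (√(2b))²/2 = 3.1000/2 = 1.5500.
(Check via u − w = 2F/√(2b): u − w = 7.2892, 2F/√(2b) = 7.2892.)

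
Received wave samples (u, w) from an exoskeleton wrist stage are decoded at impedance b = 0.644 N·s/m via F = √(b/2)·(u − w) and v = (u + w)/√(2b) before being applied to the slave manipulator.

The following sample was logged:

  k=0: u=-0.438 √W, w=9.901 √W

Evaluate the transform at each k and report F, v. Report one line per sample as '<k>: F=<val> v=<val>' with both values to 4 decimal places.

0: F=-5.8669 v=8.3382

k=0: u−w=-10.3390, u+w=9.4630; √(b/2)=0.5675, √(2b)=1.1349; F=0.5675×(-10.339)=-5.8669, v=9.4630/1.1349=8.3382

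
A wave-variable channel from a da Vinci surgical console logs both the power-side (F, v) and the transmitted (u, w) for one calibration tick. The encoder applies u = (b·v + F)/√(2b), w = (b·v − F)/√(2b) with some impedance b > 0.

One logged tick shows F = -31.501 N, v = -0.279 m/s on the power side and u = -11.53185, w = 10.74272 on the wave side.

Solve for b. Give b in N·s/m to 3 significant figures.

u + w = -0.7891;  u + w = √(2b)·v, so √(2b) = -0.7891/(-0.279) = 2.8284.
b = (√(2b))²/2 = 8.0000/2 = 4.0000.
(Check via u − w = 2F/√(2b): u − w = -22.2746, 2F/√(2b) = -22.2746.)

b = 4 N·s/m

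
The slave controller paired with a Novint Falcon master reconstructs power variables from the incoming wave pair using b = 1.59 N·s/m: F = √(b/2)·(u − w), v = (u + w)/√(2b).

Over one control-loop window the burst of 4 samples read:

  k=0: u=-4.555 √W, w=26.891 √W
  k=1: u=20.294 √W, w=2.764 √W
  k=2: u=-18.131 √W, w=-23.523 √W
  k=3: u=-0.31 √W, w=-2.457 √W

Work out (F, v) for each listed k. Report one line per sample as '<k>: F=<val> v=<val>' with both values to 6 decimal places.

k=0: u−w=-31.446000, u+w=22.336000; √(b/2)=0.891628, √(2b)=1.783255; F=0.891628×(-31.446)=-28.038125, v=22.336000/1.783255=12.525407
k=1: u−w=17.530000, u+w=23.058000; √(b/2)=0.891628, √(2b)=1.783255; F=0.891628×17.53=15.630234, v=23.058000/1.783255=12.930284
k=2: u−w=5.392000, u+w=-41.654000; √(b/2)=0.891628, √(2b)=1.783255; F=0.891628×5.392=4.807657, v=-41.654000/1.783255=-23.358403
k=3: u−w=2.147000, u+w=-2.767000; √(b/2)=0.891628, √(2b)=1.783255; F=0.891628×2.147=1.914325, v=-2.767000/1.783255=-1.551657

0: F=-28.038125 v=12.525407
1: F=15.630234 v=12.930284
2: F=4.807657 v=-23.358403
3: F=1.914325 v=-1.551657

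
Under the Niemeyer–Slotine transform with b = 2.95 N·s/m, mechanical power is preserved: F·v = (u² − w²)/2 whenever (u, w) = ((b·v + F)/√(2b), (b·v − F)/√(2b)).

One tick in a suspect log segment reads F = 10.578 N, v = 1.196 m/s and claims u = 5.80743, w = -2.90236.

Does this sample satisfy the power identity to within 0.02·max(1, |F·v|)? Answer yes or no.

yes

F·v = 10.578×1.196 = 12.6513 W.
(u² − w²)/2 = (33.7262 − 8.4237)/2 = 12.6513 W.
|Δ| = 0.0000;  2% of max(1, |F·v|) = 0.2530.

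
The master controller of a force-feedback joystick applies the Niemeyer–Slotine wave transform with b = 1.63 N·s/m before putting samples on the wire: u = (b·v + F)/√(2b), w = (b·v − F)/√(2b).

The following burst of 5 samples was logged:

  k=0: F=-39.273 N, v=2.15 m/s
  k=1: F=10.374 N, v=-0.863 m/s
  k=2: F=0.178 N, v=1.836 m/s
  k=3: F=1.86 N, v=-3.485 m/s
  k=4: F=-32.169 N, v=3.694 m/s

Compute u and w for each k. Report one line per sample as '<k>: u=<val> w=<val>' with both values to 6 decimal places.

0: u=-19.810340 w=23.692266
1: u=4.966534 w=-6.524721
2: u=1.756077 w=1.558907
3: u=-2.116007 w=-4.176324
4: u=-14.481916 w=21.151607

k=0: b·v=1.63×2.15=3.504500; √(2b)=1.805547; u=(3.504500+(-39.273))/1.805547=-19.810340, w=(3.504500−(-39.273))/1.805547=23.692266
k=1: b·v=1.63×(-0.863)=-1.406690; √(2b)=1.805547; u=(-1.406690+10.374)/1.805547=4.966534, w=(-1.406690−10.374)/1.805547=-6.524721
k=2: b·v=1.63×1.836=2.992680; √(2b)=1.805547; u=(2.992680+0.178)/1.805547=1.756077, w=(2.992680−0.178)/1.805547=1.558907
k=3: b·v=1.63×(-3.485)=-5.680550; √(2b)=1.805547; u=(-5.680550+1.86)/1.805547=-2.116007, w=(-5.680550−1.86)/1.805547=-4.176324
k=4: b·v=1.63×3.694=6.021220; √(2b)=1.805547; u=(6.021220+(-32.169))/1.805547=-14.481916, w=(6.021220−(-32.169))/1.805547=21.151607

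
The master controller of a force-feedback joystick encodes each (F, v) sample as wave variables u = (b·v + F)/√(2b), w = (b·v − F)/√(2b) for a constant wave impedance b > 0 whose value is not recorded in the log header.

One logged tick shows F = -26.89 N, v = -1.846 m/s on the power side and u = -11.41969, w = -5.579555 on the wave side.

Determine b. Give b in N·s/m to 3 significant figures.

u + w = -16.999245;  u + w = √(2b)·v, so √(2b) = -16.999245/(-1.846) = 9.208692.
b = (√(2b))²/2 = 84.800004/2 = 42.400002.
(Check via u − w = 2F/√(2b): u − w = -5.840135, 2F/√(2b) = -5.840135.)

b = 42.4 N·s/m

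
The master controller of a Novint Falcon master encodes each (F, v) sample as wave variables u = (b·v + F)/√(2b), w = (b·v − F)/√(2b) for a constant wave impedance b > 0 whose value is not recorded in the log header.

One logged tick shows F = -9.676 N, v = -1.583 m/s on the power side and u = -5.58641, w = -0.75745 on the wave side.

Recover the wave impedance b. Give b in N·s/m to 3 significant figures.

u + w = -6.34386;  u + w = √(2b)·v, so √(2b) = -6.34386/(-1.583) = 4.00749.
b = (√(2b))²/2 = 16.05999/2 = 8.03000.
(Check via u − w = 2F/√(2b): u − w = -4.82896, 2F/√(2b) = -4.82896.)

b = 8.03 N·s/m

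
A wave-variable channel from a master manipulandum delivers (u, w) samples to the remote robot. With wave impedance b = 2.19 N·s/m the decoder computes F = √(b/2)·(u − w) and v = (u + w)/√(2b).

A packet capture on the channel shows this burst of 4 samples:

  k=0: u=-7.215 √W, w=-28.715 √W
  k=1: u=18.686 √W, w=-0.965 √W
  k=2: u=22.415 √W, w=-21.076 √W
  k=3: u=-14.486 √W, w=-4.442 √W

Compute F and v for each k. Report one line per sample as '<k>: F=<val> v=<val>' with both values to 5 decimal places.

k=0: u−w=21.50000, u+w=-35.93000; √(b/2)=1.04642, √(2b)=2.09284; F=1.04642×21.5=22.49808, v=-35.93000/2.09284=-17.16802
k=1: u−w=19.65100, u+w=17.72100; √(b/2)=1.04642, √(2b)=2.09284; F=1.04642×19.651=20.56325, v=17.72100/2.09284=8.46742
k=2: u−w=43.49100, u+w=1.33900; √(b/2)=1.04642, √(2b)=2.09284; F=1.04642×43.491=45.50996, v=1.33900/2.09284=0.63980
k=3: u−w=-10.04400, u+w=-18.92800; √(b/2)=1.04642, √(2b)=2.09284; F=1.04642×(-10.044)=-10.51027, v=-18.92800/2.09284=-9.04415

0: F=22.49808 v=-17.16802
1: F=20.56325 v=8.46742
2: F=45.50996 v=0.63980
3: F=-10.51027 v=-9.04415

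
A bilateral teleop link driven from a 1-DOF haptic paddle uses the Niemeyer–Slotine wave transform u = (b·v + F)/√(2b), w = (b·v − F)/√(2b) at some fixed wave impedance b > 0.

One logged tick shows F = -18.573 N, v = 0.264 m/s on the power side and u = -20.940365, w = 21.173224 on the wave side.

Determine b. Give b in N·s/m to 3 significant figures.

u + w = 0.232859;  u + w = √(2b)·v, so √(2b) = 0.232859/0.264 = 0.882042.
b = (√(2b))²/2 = 0.777998/2 = 0.388999.
(Check via u − w = 2F/√(2b): u − w = -42.113589, 2F/√(2b) = -42.113657.)

b = 0.389 N·s/m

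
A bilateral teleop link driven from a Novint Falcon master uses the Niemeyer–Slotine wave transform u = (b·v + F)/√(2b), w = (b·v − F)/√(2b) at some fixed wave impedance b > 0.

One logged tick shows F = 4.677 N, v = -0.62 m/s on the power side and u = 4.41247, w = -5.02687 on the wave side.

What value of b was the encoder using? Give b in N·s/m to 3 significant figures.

b = 0.491 N·s/m

u + w = -0.61440;  u + w = √(2b)·v, so √(2b) = -0.61440/(-0.62) = 0.99097.
b = (√(2b))²/2 = 0.98202/2 = 0.49101.
(Check via u − w = 2F/√(2b): u − w = 9.43934, 2F/√(2b) = 9.43926.)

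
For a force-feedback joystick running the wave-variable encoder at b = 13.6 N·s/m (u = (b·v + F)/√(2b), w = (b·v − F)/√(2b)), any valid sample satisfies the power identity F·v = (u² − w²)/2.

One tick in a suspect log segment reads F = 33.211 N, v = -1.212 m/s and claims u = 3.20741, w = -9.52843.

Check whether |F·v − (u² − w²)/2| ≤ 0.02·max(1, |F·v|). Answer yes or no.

F·v = 33.211×(-1.212) = -40.25173 W.
(u² − w²)/2 = (10.28748 − 90.79098)/2 = -40.25175 W.
|Δ| = 0.00002;  2% of max(1, |F·v|) = 0.80503.

yes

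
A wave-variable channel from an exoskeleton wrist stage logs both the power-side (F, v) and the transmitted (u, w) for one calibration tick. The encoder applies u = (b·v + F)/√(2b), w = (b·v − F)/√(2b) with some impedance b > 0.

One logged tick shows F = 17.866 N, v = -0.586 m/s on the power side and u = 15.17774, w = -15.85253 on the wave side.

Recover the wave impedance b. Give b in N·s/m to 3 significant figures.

u + w = -0.67479;  u + w = √(2b)·v, so √(2b) = -0.67479/(-0.586) = 1.15152.
b = (√(2b))²/2 = 1.32600/2 = 0.66300.
(Check via u − w = 2F/√(2b): u − w = 31.03027, 2F/√(2b) = 31.03032.)

b = 0.663 N·s/m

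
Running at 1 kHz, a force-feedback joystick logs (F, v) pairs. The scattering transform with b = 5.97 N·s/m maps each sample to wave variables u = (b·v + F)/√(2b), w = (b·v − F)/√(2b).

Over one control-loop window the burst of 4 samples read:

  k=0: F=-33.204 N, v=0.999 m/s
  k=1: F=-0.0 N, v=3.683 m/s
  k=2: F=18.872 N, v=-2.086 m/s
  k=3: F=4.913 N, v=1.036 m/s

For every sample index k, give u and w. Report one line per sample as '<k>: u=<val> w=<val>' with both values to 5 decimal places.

0: u=-7.88323 w=11.33521
1: u=6.36318 w=6.36318
2: u=1.85753 w=-9.06556
3: u=3.21173 w=0.36809

k=0: b·v=5.97×0.999=5.96403; √(2b)=3.45543; u=(5.96403+(-33.204))/3.45543=-7.88323, w=(5.96403−(-33.204))/3.45543=11.33521
k=1: b·v=5.97×3.683=21.98751; √(2b)=3.45543; u=(21.98751+-0.0)/3.45543=6.36318, w=(21.98751−-0.0)/3.45543=6.36318
k=2: b·v=5.97×(-2.086)=-12.45342; √(2b)=3.45543; u=(-12.45342+18.872)/3.45543=1.85753, w=(-12.45342−18.872)/3.45543=-9.06556
k=3: b·v=5.97×1.036=6.18492; √(2b)=3.45543; u=(6.18492+4.913)/3.45543=3.21173, w=(6.18492−4.913)/3.45543=0.36809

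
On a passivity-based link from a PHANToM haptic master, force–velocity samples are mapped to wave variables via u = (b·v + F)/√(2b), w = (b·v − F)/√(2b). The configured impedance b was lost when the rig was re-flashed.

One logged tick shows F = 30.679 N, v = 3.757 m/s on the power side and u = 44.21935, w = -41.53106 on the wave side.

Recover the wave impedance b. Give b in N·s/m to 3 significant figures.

u + w = 2.68829;  u + w = √(2b)·v, so √(2b) = 2.68829/3.757 = 0.71554.
b = (√(2b))²/2 = 0.51200/2 = 0.25600.
(Check via u − w = 2F/√(2b): u − w = 85.75041, 2F/√(2b) = 85.75042.)

b = 0.256 N·s/m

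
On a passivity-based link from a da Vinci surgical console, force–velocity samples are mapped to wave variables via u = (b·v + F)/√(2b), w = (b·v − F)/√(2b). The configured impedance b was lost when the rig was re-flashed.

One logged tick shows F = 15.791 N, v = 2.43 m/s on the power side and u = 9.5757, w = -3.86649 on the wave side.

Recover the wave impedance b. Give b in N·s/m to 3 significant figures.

u + w = 5.7092;  u + w = √(2b)·v, so √(2b) = 5.7092/2.43 = 2.3495.
b = (√(2b))²/2 = 5.5200/2 = 2.7600.
(Check via u − w = 2F/√(2b): u − w = 13.4422, 2F/√(2b) = 13.4422.)

b = 2.76 N·s/m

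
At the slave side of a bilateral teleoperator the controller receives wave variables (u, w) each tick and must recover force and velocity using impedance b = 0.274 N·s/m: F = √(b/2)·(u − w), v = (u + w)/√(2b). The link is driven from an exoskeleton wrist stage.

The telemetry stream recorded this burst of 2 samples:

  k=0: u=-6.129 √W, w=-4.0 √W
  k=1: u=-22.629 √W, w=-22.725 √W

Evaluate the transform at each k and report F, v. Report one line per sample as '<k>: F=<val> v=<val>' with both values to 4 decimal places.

0: F=-0.7880 v=-13.6828
1: F=0.0355 v=-61.2668

k=0: u−w=-2.1290, u+w=-10.1290; √(b/2)=0.3701, √(2b)=0.7403; F=0.3701×(-2.129)=-0.7880, v=-10.1290/0.7403=-13.6828
k=1: u−w=0.0960, u+w=-45.3540; √(b/2)=0.3701, √(2b)=0.7403; F=0.3701×0.096=0.0355, v=-45.3540/0.7403=-61.2668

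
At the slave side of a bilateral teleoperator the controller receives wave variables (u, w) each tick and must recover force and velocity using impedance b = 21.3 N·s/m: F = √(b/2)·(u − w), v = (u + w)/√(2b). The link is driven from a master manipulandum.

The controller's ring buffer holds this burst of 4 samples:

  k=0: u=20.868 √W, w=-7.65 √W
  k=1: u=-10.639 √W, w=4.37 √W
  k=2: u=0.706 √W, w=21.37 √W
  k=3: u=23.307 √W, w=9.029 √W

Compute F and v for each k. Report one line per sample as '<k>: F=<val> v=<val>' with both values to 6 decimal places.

k=0: u−w=28.518000, u+w=13.218000; √(b/2)=3.263434, √(2b)=6.526868; F=3.263434×28.518=93.066604, v=13.218000/6.526868=2.025167
k=1: u−w=-15.009000, u+w=-6.269000; √(b/2)=3.263434, √(2b)=6.526868; F=3.263434×(-15.009)=-48.980878, v=-6.269000/6.526868=-0.960491
k=2: u−w=-20.664000, u+w=22.076000; √(b/2)=3.263434, √(2b)=6.526868; F=3.263434×(-20.664)=-67.435596, v=22.076000/6.526868=3.382327
k=3: u−w=14.278000, u+w=32.336000; √(b/2)=3.263434, √(2b)=6.526868; F=3.263434×14.278=46.595307, v=32.336000/6.526868=4.954291

0: F=93.066604 v=2.025167
1: F=-48.980878 v=-0.960491
2: F=-67.435596 v=3.382327
3: F=46.595307 v=4.954291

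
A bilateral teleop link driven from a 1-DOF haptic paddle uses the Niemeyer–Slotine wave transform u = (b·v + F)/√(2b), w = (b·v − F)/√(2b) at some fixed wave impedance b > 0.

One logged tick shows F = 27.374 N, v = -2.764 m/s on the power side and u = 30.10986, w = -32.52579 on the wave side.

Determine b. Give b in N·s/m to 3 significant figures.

u + w = -2.4159;  u + w = √(2b)·v, so √(2b) = -2.4159/(-2.764) = 0.8741.
b = (√(2b))²/2 = 0.7640/2 = 0.3820.
(Check via u − w = 2F/√(2b): u − w = 62.6356, 2F/√(2b) = 62.6357.)

b = 0.382 N·s/m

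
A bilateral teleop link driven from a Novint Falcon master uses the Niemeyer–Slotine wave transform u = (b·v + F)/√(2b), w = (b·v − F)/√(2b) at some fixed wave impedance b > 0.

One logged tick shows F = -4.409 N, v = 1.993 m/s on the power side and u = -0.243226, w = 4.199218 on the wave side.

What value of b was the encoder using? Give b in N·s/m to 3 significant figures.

u + w = 3.955992;  u + w = √(2b)·v, so √(2b) = 3.955992/1.993 = 1.984943.
b = (√(2b))²/2 = 3.940000/2 = 1.970000.
(Check via u − w = 2F/√(2b): u − w = -4.442444, 2F/√(2b) = -4.442444.)

b = 1.97 N·s/m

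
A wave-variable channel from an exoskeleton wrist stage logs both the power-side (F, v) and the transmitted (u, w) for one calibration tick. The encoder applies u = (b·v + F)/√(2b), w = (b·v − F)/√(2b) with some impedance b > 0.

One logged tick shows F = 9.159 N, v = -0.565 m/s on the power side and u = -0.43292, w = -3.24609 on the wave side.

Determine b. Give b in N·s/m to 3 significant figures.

b = 21.2 N·s/m

u + w = -3.67901;  u + w = √(2b)·v, so √(2b) = -3.67901/(-0.565) = 6.51152.
b = (√(2b))²/2 = 42.39992/2 = 21.19996.
(Check via u − w = 2F/√(2b): u − w = 2.81317, 2F/√(2b) = 2.81317.)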